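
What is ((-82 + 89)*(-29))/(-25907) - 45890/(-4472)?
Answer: 6537253/636572 ≈ 10.269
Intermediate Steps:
((-82 + 89)*(-29))/(-25907) - 45890/(-4472) = (7*(-29))*(-1/25907) - 45890*(-1/4472) = -203*(-1/25907) + 1765/172 = 29/3701 + 1765/172 = 6537253/636572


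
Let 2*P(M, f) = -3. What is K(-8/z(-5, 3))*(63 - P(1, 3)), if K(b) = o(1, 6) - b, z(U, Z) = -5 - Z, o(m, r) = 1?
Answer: 0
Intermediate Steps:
P(M, f) = -3/2 (P(M, f) = (1/2)*(-3) = -3/2)
K(b) = 1 - b
K(-8/z(-5, 3))*(63 - P(1, 3)) = (1 - (-8)/(-5 - 1*3))*(63 - 1*(-3/2)) = (1 - (-8)/(-5 - 3))*(63 + 3/2) = (1 - (-8)/(-8))*(129/2) = (1 - (-8)*(-1)/8)*(129/2) = (1 - 1*1)*(129/2) = (1 - 1)*(129/2) = 0*(129/2) = 0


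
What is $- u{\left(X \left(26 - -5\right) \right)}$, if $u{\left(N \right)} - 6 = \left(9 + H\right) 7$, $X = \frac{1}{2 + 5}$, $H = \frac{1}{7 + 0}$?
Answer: $-70$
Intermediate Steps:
$H = \frac{1}{7} \approx 0.14286$
$X = \frac{1}{7} \approx 0.14286$
$u{\left(N \right)} = 70$ ($u{\left(N \right)} = 6 + \left(9 + \frac{1}{7}\right) 7 = 6 + \frac{64}{7} \cdot 7 = 6 + 64 = 70$)
$- u{\left(X \left(26 - -5\right) \right)} = \left(-1\right) 70 = -70$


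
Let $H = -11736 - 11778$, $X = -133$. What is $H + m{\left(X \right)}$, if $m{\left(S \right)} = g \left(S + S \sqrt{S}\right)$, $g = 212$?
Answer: $-51710 - 28196 i \sqrt{133} \approx -51710.0 - 3.2517 \cdot 10^{5} i$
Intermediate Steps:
$m{\left(S \right)} = 212 S + 212 S^{\frac{3}{2}}$ ($m{\left(S \right)} = 212 \left(S + S \sqrt{S}\right) = 212 \left(S + S^{\frac{3}{2}}\right) = 212 S + 212 S^{\frac{3}{2}}$)
$H = -23514$ ($H = -11736 - 11778 = -23514$)
$H + m{\left(X \right)} = -23514 + \left(212 \left(-133\right) + 212 \left(-133\right)^{\frac{3}{2}}\right) = -23514 - \left(28196 - 212 \left(- 133 i \sqrt{133}\right)\right) = -23514 - \left(28196 + 28196 i \sqrt{133}\right) = -51710 - 28196 i \sqrt{133}$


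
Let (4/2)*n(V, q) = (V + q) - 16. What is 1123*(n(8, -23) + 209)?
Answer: 434601/2 ≈ 2.1730e+5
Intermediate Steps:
n(V, q) = -8 + V/2 + q/2 (n(V, q) = ((V + q) - 16)/2 = (-16 + V + q)/2 = -8 + V/2 + q/2)
1123*(n(8, -23) + 209) = 1123*((-8 + (½)*8 + (½)*(-23)) + 209) = 1123*((-8 + 4 - 23/2) + 209) = 1123*(-31/2 + 209) = 1123*(387/2) = 434601/2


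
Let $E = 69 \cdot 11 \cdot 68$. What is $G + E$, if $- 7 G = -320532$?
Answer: $\frac{681816}{7} \approx 97402.0$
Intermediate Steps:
$G = \frac{320532}{7}$ ($G = \left(- \frac{1}{7}\right) \left(-320532\right) = \frac{320532}{7} \approx 45790.0$)
$E = 51612$ ($E = 759 \cdot 68 = 51612$)
$G + E = \frac{320532}{7} + 51612 = \frac{681816}{7}$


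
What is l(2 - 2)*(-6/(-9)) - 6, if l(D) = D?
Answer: -6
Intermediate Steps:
l(2 - 2)*(-6/(-9)) - 6 = (2 - 2)*(-6/(-9)) - 6 = 0*(-6*(-⅑)) - 6 = 0*(⅔) - 6 = 0 - 6 = -6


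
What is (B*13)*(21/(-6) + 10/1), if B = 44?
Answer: 3718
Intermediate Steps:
(B*13)*(21/(-6) + 10/1) = (44*13)*(21/(-6) + 10/1) = 572*(21*(-1/6) + 10*1) = 572*(-7/2 + 10) = 572*(13/2) = 3718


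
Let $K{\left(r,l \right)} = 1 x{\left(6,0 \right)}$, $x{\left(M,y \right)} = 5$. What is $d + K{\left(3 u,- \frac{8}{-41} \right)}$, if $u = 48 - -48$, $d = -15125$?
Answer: $-15120$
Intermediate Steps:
$u = 96$ ($u = 48 + 48 = 96$)
$K{\left(r,l \right)} = 5$ ($K{\left(r,l \right)} = 1 \cdot 5 = 5$)
$d + K{\left(3 u,- \frac{8}{-41} \right)} = -15125 + 5 = -15120$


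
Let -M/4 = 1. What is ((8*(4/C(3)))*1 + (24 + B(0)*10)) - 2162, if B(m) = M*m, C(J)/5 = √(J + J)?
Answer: -2138 + 16*√6/15 ≈ -2135.4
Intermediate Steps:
M = -4 (M = -4*1 = -4)
C(J) = 5*√2*√J (C(J) = 5*√(J + J) = 5*√(2*J) = 5*(√2*√J) = 5*√2*√J)
B(m) = -4*m
((8*(4/C(3)))*1 + (24 + B(0)*10)) - 2162 = ((8*(4/((5*√2*√3))))*1 + (24 - 4*0*10)) - 2162 = ((8*(4/((5*√6))))*1 + (24 + 0*10)) - 2162 = ((8*(4*(√6/30)))*1 + (24 + 0)) - 2162 = ((8*(2*√6/15))*1 + 24) - 2162 = ((16*√6/15)*1 + 24) - 2162 = (16*√6/15 + 24) - 2162 = (24 + 16*√6/15) - 2162 = -2138 + 16*√6/15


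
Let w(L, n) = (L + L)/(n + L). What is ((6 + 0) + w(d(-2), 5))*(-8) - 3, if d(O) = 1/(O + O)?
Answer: -953/19 ≈ -50.158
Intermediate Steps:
d(O) = 1/(2*O)
w(L, n) = 2*L/(L + n) (w(L, n) = (2*L)/(L + n) = 2*L/(L + n))
((6 + 0) + w(d(-2), 5))*(-8) - 3 = ((6 + 0) + 2*((½)/(-2))/((½)/(-2) + 5))*(-8) - 3 = (6 + 2*((½)*(-½))/((½)*(-½) + 5))*(-8) - 3 = (6 + 2*(-¼)/(-¼ + 5))*(-8) - 3 = (6 + 2*(-¼)/(19/4))*(-8) - 3 = (6 + 2*(-¼)*(4/19))*(-8) - 3 = (6 - 2/19)*(-8) - 3 = (112/19)*(-8) - 3 = -896/19 - 3 = -953/19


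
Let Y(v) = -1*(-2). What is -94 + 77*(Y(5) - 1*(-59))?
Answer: 4603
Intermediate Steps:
Y(v) = 2
-94 + 77*(Y(5) - 1*(-59)) = -94 + 77*(2 - 1*(-59)) = -94 + 77*(2 + 59) = -94 + 77*61 = -94 + 4697 = 4603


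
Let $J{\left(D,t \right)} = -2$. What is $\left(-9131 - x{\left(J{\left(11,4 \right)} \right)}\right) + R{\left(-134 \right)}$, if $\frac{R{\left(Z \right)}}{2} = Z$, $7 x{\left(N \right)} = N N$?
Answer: $- \frac{65797}{7} \approx -9399.6$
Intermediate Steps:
$x{\left(N \right)} = \frac{N^{2}}{7}$ ($x{\left(N \right)} = \frac{N N}{7} = \frac{N^{2}}{7}$)
$R{\left(Z \right)} = 2 Z$
$\left(-9131 - x{\left(J{\left(11,4 \right)} \right)}\right) + R{\left(-134 \right)} = \left(-9131 - \frac{\left(-2\right)^{2}}{7}\right) + 2 \left(-134\right) = \left(-9131 - \frac{1}{7} \cdot 4\right) - 268 = \left(-9131 - \frac{4}{7}\right) - 268 = - \frac{63921}{7} - 268 = - \frac{65797}{7}$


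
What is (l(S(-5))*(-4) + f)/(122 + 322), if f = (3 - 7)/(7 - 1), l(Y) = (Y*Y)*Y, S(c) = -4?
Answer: 383/666 ≈ 0.57508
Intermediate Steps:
l(Y) = Y³ (l(Y) = Y²*Y = Y³)
f = -⅔ (f = -4/6 = -4*⅙ = -⅔ ≈ -0.66667)
(l(S(-5))*(-4) + f)/(122 + 322) = ((-4)³*(-4) - ⅔)/(122 + 322) = (-64*(-4) - ⅔)/444 = (256 - ⅔)*(1/444) = (766/3)*(1/444) = 383/666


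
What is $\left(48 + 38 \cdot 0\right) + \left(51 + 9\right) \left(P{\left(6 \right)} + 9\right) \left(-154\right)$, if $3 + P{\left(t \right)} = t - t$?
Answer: $-55392$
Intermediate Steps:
$P{\left(t \right)} = -3$ ($P{\left(t \right)} = -3 + \left(t - t\right) = -3 + 0 = -3$)
$\left(48 + 38 \cdot 0\right) + \left(51 + 9\right) \left(P{\left(6 \right)} + 9\right) \left(-154\right) = \left(48 + 38 \cdot 0\right) + \left(51 + 9\right) \left(-3 + 9\right) \left(-154\right) = \left(48 + 0\right) + 60 \cdot 6 \left(-154\right) = 48 + 360 \left(-154\right) = 48 - 55440 = -55392$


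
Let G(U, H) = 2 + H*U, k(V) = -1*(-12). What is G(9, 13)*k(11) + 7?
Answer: 1435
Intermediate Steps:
k(V) = 12
G(9, 13)*k(11) + 7 = (2 + 13*9)*12 + 7 = (2 + 117)*12 + 7 = 119*12 + 7 = 1428 + 7 = 1435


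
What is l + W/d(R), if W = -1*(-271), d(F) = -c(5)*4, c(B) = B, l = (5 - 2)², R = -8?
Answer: -91/20 ≈ -4.5500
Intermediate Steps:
l = 9 (l = 3² = 9)
d(F) = -20 (d(F) = -1*5*4 = -5*4 = -20)
W = 271
l + W/d(R) = 9 + 271/(-20) = 9 + 271*(-1/20) = 9 - 271/20 = -91/20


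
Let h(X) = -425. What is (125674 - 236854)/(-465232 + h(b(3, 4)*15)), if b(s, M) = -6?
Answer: 37060/155219 ≈ 0.23876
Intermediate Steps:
(125674 - 236854)/(-465232 + h(b(3, 4)*15)) = (125674 - 236854)/(-465232 - 425) = -111180/(-465657) = -111180*(-1/465657) = 37060/155219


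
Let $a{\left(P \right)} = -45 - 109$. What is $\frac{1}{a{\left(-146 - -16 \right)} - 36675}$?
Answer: $- \frac{1}{36829} \approx -2.7153 \cdot 10^{-5}$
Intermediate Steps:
$a{\left(P \right)} = -154$ ($a{\left(P \right)} = -45 - 109 = -154$)
$\frac{1}{a{\left(-146 - -16 \right)} - 36675} = \frac{1}{-154 - 36675} = \frac{1}{-36829} = - \frac{1}{36829}$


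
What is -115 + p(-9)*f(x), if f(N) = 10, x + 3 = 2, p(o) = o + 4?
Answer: -165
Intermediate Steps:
p(o) = 4 + o
x = -1 (x = -3 + 2 = -1)
-115 + p(-9)*f(x) = -115 + (4 - 9)*10 = -115 - 5*10 = -115 - 50 = -165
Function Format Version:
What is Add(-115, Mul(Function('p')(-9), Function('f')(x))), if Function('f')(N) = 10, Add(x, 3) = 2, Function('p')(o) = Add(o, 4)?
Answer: -165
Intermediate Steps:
Function('p')(o) = Add(4, o)
x = -1 (x = Add(-3, 2) = -1)
Add(-115, Mul(Function('p')(-9), Function('f')(x))) = Add(-115, Mul(Add(4, -9), 10)) = Add(-115, Mul(-5, 10)) = Add(-115, -50) = -165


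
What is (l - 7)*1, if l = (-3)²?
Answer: 2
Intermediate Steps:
l = 9
(l - 7)*1 = (9 - 7)*1 = 2*1 = 2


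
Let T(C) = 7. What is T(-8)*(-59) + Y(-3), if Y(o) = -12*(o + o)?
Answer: -341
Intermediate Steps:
Y(o) = -24*o
T(-8)*(-59) + Y(-3) = 7*(-59) - 24*(-3) = -413 + 72 = -341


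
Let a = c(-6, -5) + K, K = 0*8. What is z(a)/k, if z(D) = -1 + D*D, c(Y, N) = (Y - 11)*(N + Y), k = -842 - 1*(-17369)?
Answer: 11656/5509 ≈ 2.1158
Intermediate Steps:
k = 16527 (k = -842 + 17369 = 16527)
c(Y, N) = (-11 + Y)*(N + Y)
K = 0
a = 187 (a = ((-6)**2 - 11*(-5) - 11*(-6) - 5*(-6)) + 0 = (36 + 55 + 66 + 30) + 0 = 187 + 0 = 187)
z(D) = -1 + D**2
z(a)/k = (-1 + 187**2)/16527 = (-1 + 34969)*(1/16527) = 34968*(1/16527) = 11656/5509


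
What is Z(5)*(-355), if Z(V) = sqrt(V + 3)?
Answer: -710*sqrt(2) ≈ -1004.1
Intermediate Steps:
Z(V) = sqrt(3 + V)
Z(5)*(-355) = sqrt(3 + 5)*(-355) = sqrt(8)*(-355) = (2*sqrt(2))*(-355) = -710*sqrt(2)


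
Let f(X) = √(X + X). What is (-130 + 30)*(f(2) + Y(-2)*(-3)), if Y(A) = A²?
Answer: 1000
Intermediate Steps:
f(X) = √2*√X (f(X) = √(2*X) = √2*√X)
(-130 + 30)*(f(2) + Y(-2)*(-3)) = (-130 + 30)*(√2*√2 + (-2)²*(-3)) = -100*(2 + 4*(-3)) = -100*(2 - 12) = -100*(-10) = 1000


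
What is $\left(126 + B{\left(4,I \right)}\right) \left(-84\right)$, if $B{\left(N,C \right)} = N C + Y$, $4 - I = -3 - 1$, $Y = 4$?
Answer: $-13608$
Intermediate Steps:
$I = 8$ ($I = 4 - \left(-3 - 1\right) = 4 - -4 = 4 + 4 = 8$)
$B{\left(N,C \right)} = 4 + C N$ ($B{\left(N,C \right)} = N C + 4 = C N + 4 = 4 + C N$)
$\left(126 + B{\left(4,I \right)}\right) \left(-84\right) = \left(126 + \left(4 + 8 \cdot 4\right)\right) \left(-84\right) = \left(126 + \left(4 + 32\right)\right) \left(-84\right) = \left(126 + 36\right) \left(-84\right) = 162 \left(-84\right) = -13608$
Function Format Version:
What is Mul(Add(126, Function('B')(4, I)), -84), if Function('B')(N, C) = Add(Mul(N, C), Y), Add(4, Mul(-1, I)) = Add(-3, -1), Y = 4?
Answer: -13608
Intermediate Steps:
I = 8 (I = Add(4, Mul(-1, Add(-3, -1))) = Add(4, Mul(-1, -4)) = Add(4, 4) = 8)
Function('B')(N, C) = Add(4, Mul(C, N)) (Function('B')(N, C) = Add(Mul(N, C), 4) = Add(Mul(C, N), 4) = Add(4, Mul(C, N)))
Mul(Add(126, Function('B')(4, I)), -84) = Mul(Add(126, Add(4, Mul(8, 4))), -84) = Mul(Add(126, Add(4, 32)), -84) = Mul(Add(126, 36), -84) = Mul(162, -84) = -13608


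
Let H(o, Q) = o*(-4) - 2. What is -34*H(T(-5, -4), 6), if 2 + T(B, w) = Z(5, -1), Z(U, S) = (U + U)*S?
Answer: -1564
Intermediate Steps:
Z(U, S) = 2*S*U (Z(U, S) = (2*U)*S = 2*S*U)
T(B, w) = -12 (T(B, w) = -2 + 2*(-1)*5 = -2 - 10 = -12)
H(o, Q) = -2 - 4*o (H(o, Q) = -4*o - 2 = -2 - 4*o)
-34*H(T(-5, -4), 6) = -34*(-2 - 4*(-12)) = -34*(-2 + 48) = -34*46 = -1564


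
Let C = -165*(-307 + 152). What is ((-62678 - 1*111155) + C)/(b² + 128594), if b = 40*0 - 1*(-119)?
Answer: -148258/142755 ≈ -1.0385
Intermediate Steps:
C = 25575 (C = -165*(-155) = 25575)
b = 119 (b = 0 + 119 = 119)
((-62678 - 1*111155) + C)/(b² + 128594) = ((-62678 - 1*111155) + 25575)/(119² + 128594) = ((-62678 - 111155) + 25575)/(14161 + 128594) = (-173833 + 25575)/142755 = -148258*1/142755 = -148258/142755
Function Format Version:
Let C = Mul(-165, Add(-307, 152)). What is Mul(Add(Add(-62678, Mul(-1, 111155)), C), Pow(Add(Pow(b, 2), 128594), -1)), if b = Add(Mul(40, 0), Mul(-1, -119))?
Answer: Rational(-148258, 142755) ≈ -1.0385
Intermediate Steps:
C = 25575 (C = Mul(-165, -155) = 25575)
b = 119 (b = Add(0, 119) = 119)
Mul(Add(Add(-62678, Mul(-1, 111155)), C), Pow(Add(Pow(b, 2), 128594), -1)) = Mul(Add(Add(-62678, Mul(-1, 111155)), 25575), Pow(Add(Pow(119, 2), 128594), -1)) = Mul(Add(Add(-62678, -111155), 25575), Pow(Add(14161, 128594), -1)) = Mul(Add(-173833, 25575), Pow(142755, -1)) = Mul(-148258, Rational(1, 142755)) = Rational(-148258, 142755)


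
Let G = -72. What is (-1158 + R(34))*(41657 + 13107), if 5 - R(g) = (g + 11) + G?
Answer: -61664264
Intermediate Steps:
R(g) = 66 - g (R(g) = 5 - ((g + 11) - 72) = 5 - ((11 + g) - 72) = 5 - (-61 + g) = 5 + (61 - g) = 66 - g)
(-1158 + R(34))*(41657 + 13107) = (-1158 + (66 - 1*34))*(41657 + 13107) = (-1158 + (66 - 34))*54764 = (-1158 + 32)*54764 = -1126*54764 = -61664264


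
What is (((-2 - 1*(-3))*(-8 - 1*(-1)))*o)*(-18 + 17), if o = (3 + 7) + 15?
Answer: 175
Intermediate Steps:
o = 25 (o = 10 + 15 = 25)
(((-2 - 1*(-3))*(-8 - 1*(-1)))*o)*(-18 + 17) = (((-2 - 1*(-3))*(-8 - 1*(-1)))*25)*(-18 + 17) = (((-2 + 3)*(-8 + 1))*25)*(-1) = ((1*(-7))*25)*(-1) = -7*25*(-1) = -175*(-1) = 175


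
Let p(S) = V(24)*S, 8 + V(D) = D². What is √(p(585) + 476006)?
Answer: √808286 ≈ 899.05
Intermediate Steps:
V(D) = -8 + D²
p(S) = 568*S (p(S) = (-8 + 24²)*S = (-8 + 576)*S = 568*S)
√(p(585) + 476006) = √(568*585 + 476006) = √(332280 + 476006) = √808286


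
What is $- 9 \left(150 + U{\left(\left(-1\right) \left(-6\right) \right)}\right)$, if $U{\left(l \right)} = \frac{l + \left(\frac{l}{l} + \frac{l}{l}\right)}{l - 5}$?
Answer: $-1422$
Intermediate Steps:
$U{\left(l \right)} = \frac{2 + l}{-5 + l}$ ($U{\left(l \right)} = \frac{l + \left(1 + 1\right)}{-5 + l} = \frac{l + 2}{-5 + l} = \frac{2 + l}{-5 + l}$)
$- 9 \left(150 + U{\left(\left(-1\right) \left(-6\right) \right)}\right) = - 9 \left(150 + \frac{2 - -6}{-5 - -6}\right) = - 9 \left(150 + \frac{2 + 6}{-5 + 6}\right) = - 9 \left(150 + 1^{-1} \cdot 8\right) = - 9 \left(150 + 1 \cdot 8\right) = - 9 \left(150 + 8\right) = \left(-9\right) 158 = -1422$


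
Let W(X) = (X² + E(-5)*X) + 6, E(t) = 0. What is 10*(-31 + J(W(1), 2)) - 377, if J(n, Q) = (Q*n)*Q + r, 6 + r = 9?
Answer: -377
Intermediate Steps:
r = 3 (r = -6 + 9 = 3)
W(X) = 6 + X² (W(X) = (X² + 0*X) + 6 = (X² + 0) + 6 = X² + 6 = 6 + X²)
J(n, Q) = 3 + n*Q² (J(n, Q) = (Q*n)*Q + 3 = n*Q² + 3 = 3 + n*Q²)
10*(-31 + J(W(1), 2)) - 377 = 10*(-31 + (3 + (6 + 1²)*2²)) - 377 = 10*(-31 + (3 + (6 + 1)*4)) - 377 = 10*(-31 + (3 + 7*4)) - 377 = 10*(-31 + (3 + 28)) - 377 = 10*(-31 + 31) - 377 = 10*0 - 377 = 0 - 377 = -377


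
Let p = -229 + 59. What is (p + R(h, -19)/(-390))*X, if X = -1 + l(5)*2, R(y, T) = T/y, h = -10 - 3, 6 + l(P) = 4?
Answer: 861919/1014 ≈ 850.02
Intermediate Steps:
l(P) = -2 (l(P) = -6 + 4 = -2)
h = -13
p = -170
X = -5 (X = -1 - 2*2 = -1 - 4 = -5)
(p + R(h, -19)/(-390))*X = (-170 - 19/(-13)/(-390))*(-5) = (-170 - 19*(-1/13)*(-1/390))*(-5) = (-170 + (19/13)*(-1/390))*(-5) = (-170 - 19/5070)*(-5) = -861919/5070*(-5) = 861919/1014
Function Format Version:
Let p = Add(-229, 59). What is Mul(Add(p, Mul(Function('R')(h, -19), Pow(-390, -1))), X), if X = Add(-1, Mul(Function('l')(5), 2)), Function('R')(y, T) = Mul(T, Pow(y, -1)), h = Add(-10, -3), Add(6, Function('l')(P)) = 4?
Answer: Rational(861919, 1014) ≈ 850.02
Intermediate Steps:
Function('l')(P) = -2 (Function('l')(P) = Add(-6, 4) = -2)
h = -13
p = -170
X = -5 (X = Add(-1, Mul(-2, 2)) = Add(-1, -4) = -5)
Mul(Add(p, Mul(Function('R')(h, -19), Pow(-390, -1))), X) = Mul(Add(-170, Mul(Mul(-19, Pow(-13, -1)), Pow(-390, -1))), -5) = Mul(Add(-170, Mul(Mul(-19, Rational(-1, 13)), Rational(-1, 390))), -5) = Mul(Add(-170, Mul(Rational(19, 13), Rational(-1, 390))), -5) = Mul(Add(-170, Rational(-19, 5070)), -5) = Mul(Rational(-861919, 5070), -5) = Rational(861919, 1014)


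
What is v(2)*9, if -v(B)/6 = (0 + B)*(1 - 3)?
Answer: 216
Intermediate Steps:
v(B) = 12*B (v(B) = -6*(0 + B)*(1 - 3) = -6*B*(-2) = -(-12)*B = 12*B)
v(2)*9 = (12*2)*9 = 24*9 = 216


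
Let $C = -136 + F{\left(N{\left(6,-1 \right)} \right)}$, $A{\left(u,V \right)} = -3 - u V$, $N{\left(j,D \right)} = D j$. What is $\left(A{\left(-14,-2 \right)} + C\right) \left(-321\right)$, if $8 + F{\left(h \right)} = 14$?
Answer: $51681$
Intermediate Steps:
$F{\left(h \right)} = 6$ ($F{\left(h \right)} = -8 + 14 = 6$)
$A{\left(u,V \right)} = -3 - V u$
$C = -130$ ($C = -136 + 6 = -130$)
$\left(A{\left(-14,-2 \right)} + C\right) \left(-321\right) = \left(\left(-3 - \left(-2\right) \left(-14\right)\right) - 130\right) \left(-321\right) = \left(\left(-3 - 28\right) - 130\right) \left(-321\right) = \left(-31 - 130\right) \left(-321\right) = \left(-161\right) \left(-321\right) = 51681$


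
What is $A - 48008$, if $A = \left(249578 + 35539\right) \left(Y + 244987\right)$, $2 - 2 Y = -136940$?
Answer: $89372156578$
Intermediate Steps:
$Y = 68471$ ($Y = 1 - -68470 = 1 + 68470 = 68471$)
$A = 89372204586$ ($A = \left(249578 + 35539\right) \left(68471 + 244987\right) = 285117 \cdot 313458 = 89372204586$)
$A - 48008 = 89372204586 - 48008 = 89372156578$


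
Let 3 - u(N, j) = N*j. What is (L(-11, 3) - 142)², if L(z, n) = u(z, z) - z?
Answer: 62001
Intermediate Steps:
u(N, j) = 3 - N*j
L(z, n) = 3 - z - z² (L(z, n) = (3 - z*z) - z = (3 - z²) - z = 3 - z - z²)
(L(-11, 3) - 142)² = ((3 - 1*(-11) - 1*(-11)²) - 142)² = ((3 + 11 - 1*121) - 142)² = ((3 + 11 - 121) - 142)² = (-107 - 142)² = (-249)² = 62001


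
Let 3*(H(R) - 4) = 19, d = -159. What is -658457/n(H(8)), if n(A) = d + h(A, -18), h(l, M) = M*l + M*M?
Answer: 658457/21 ≈ 31355.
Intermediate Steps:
H(R) = 31/3 (H(R) = 4 + (⅓)*19 = 4 + 19/3 = 31/3)
h(l, M) = M² + M*l (h(l, M) = M*l + M² = M² + M*l)
n(A) = 165 - 18*A (n(A) = -159 - 18*(-18 + A) = -159 + (324 - 18*A) = 165 - 18*A)
-658457/n(H(8)) = -658457/(165 - 18*31/3) = -658457/(165 - 186) = -658457/(-21) = -658457*(-1/21) = 658457/21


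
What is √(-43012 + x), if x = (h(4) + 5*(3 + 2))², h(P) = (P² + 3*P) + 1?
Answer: 4*I*√2506 ≈ 200.24*I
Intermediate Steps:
h(P) = 1 + P² + 3*P
x = 2916 (x = ((1 + 4² + 3*4) + 5*(3 + 2))² = ((1 + 16 + 12) + 5*5)² = (29 + 25)² = 54² = 2916)
√(-43012 + x) = √(-43012 + 2916) = √(-40096) = 4*I*√2506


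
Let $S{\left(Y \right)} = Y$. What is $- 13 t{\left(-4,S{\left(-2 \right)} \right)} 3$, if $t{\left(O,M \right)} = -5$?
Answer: $195$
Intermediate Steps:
$- 13 t{\left(-4,S{\left(-2 \right)} \right)} 3 = \left(-13\right) \left(-5\right) 3 = 65 \cdot 3 = 195$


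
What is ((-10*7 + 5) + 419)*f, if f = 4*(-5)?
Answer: -7080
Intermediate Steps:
f = -20
((-10*7 + 5) + 419)*f = ((-10*7 + 5) + 419)*(-20) = ((-70 + 5) + 419)*(-20) = (-65 + 419)*(-20) = 354*(-20) = -7080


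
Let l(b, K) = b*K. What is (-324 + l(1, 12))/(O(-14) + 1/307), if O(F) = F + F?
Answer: 31928/2865 ≈ 11.144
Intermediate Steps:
O(F) = 2*F
l(b, K) = K*b
(-324 + l(1, 12))/(O(-14) + 1/307) = (-324 + 12*1)/(2*(-14) + 1/307) = (-324 + 12)/(-28 + 1/307) = -312/(-8595/307) = -312*(-307/8595) = 31928/2865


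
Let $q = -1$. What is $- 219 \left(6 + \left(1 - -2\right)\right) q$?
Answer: $1971$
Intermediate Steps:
$- 219 \left(6 + \left(1 - -2\right)\right) q = - 219 \left(6 + \left(1 - -2\right)\right) \left(-1\right) = - 219 \left(6 + \left(1 + 2\right)\right) \left(-1\right) = - 219 \left(6 + 3\right) \left(-1\right) = - 219 \cdot 9 \left(-1\right) = \left(-219\right) \left(-9\right) = 1971$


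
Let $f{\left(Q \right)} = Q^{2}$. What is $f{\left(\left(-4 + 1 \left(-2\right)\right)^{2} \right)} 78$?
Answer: $101088$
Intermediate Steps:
$f{\left(\left(-4 + 1 \left(-2\right)\right)^{2} \right)} 78 = \left(\left(-4 + 1 \left(-2\right)\right)^{2}\right)^{2} \cdot 78 = \left(\left(-4 - 2\right)^{2}\right)^{2} \cdot 78 = \left(\left(-6\right)^{2}\right)^{2} \cdot 78 = 36^{2} \cdot 78 = 1296 \cdot 78 = 101088$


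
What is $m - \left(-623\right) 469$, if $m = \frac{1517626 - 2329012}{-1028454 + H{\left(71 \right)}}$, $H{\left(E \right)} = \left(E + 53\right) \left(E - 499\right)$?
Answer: $\frac{158004324374}{540763} \approx 2.9219 \cdot 10^{5}$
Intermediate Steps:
$H{\left(E \right)} = \left(-499 + E\right) \left(53 + E\right)$ ($H{\left(E \right)} = \left(53 + E\right) \left(-499 + E\right) = \left(-499 + E\right) \left(53 + E\right)$)
$m = \frac{405693}{540763}$ ($m = \frac{1517626 - 2329012}{-1028454 - \left(58113 - 5041\right)} = - \frac{811386}{-1028454 - 53072} = - \frac{811386}{-1081526} = \left(-811386\right) \left(- \frac{1}{1081526}\right) = \frac{405693}{540763} \approx 0.75022$)
$m - \left(-623\right) 469 = \frac{405693}{540763} - \left(-623\right) 469 = \frac{405693}{540763} - -292187 = \frac{405693}{540763} + 292187 = \frac{158004324374}{540763}$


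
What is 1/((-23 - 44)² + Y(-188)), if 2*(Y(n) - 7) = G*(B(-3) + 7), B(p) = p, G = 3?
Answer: 1/4502 ≈ 0.00022212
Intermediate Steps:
Y(n) = 13 (Y(n) = 7 + (3*(-3 + 7))/2 = 7 + (3*4)/2 = 7 + (½)*12 = 7 + 6 = 13)
1/((-23 - 44)² + Y(-188)) = 1/((-23 - 44)² + 13) = 1/((-67)² + 13) = 1/(4489 + 13) = 1/4502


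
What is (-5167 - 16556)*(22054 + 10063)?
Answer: -697677591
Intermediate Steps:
(-5167 - 16556)*(22054 + 10063) = -21723*32117 = -697677591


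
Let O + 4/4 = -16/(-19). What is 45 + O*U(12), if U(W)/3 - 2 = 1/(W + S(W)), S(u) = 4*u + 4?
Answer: 53559/1216 ≈ 44.045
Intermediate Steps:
S(u) = 4 + 4*u
U(W) = 6 + 3/(4 + 5*W) (U(W) = 6 + 3/(W + (4 + 4*W)) = 6 + 3/(4 + 5*W))
O = -3/19 (O = -1 - 16/(-19) = -1 - 16*(-1/19) = -1 + 16/19 = -3/19 ≈ -0.15789)
45 + O*U(12) = 45 - 9*(9 + 10*12)/(19*(4 + 5*12)) = 45 - 9*(9 + 120)/(19*(4 + 60)) = 45 - 9*129/(19*64) = 45 - 3/19*387/64 = 45 - 1161/1216 = 53559/1216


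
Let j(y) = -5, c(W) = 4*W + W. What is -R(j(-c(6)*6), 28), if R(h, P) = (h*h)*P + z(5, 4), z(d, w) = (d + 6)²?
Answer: -821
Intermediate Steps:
c(W) = 5*W
z(d, w) = (6 + d)²
R(h, P) = 121 + P*h² (R(h, P) = (h*h)*P + (6 + 5)² = h²*P + 11² = P*h² + 121 = 121 + P*h²)
-R(j(-c(6)*6), 28) = -(121 + 28*(-5)²) = -(121 + 28*25) = -(121 + 700) = -1*821 = -821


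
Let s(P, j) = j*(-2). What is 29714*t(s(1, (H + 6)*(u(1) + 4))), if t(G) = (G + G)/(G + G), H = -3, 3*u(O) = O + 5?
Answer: 29714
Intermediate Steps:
u(O) = 5/3 + O/3 (u(O) = (O + 5)/3 = (5 + O)/3 = 5/3 + O/3)
s(P, j) = -2*j
t(G) = 1 (t(G) = (2*G)/((2*G)) = (2*G)*(1/(2*G)) = 1)
29714*t(s(1, (H + 6)*(u(1) + 4))) = 29714*1 = 29714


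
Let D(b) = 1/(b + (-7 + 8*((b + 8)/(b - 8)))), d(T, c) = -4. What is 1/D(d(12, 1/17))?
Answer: -41/3 ≈ -13.667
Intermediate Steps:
D(b) = 1/(-7 + b + 8*(8 + b)/(-8 + b)) (D(b) = 1/(b + (-7 + 8*((8 + b)/(-8 + b)))) = 1/(b + (-7 + 8*(8 + b)/(-8 + b))) = 1/(-7 + b + 8*(8 + b)/(-8 + b)))
1/D(d(12, 1/17)) = 1/((-8 - 4)/(120 + (-4)² - 7*(-4))) = 1/(-12/(120 + 16 + 28)) = 1/(-12/164) = 1/((1/164)*(-12)) = 1/(-3/41) = -41/3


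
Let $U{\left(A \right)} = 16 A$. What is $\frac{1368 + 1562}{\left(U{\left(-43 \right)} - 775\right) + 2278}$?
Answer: $\frac{586}{163} \approx 3.5951$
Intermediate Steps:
$\frac{1368 + 1562}{\left(U{\left(-43 \right)} - 775\right) + 2278} = \frac{1368 + 1562}{\left(16 \left(-43\right) - 775\right) + 2278} = \frac{2930}{\left(-688 - 775\right) + 2278} = \frac{2930}{-1463 + 2278} = \frac{2930}{815} = 2930 \cdot \frac{1}{815} = \frac{586}{163}$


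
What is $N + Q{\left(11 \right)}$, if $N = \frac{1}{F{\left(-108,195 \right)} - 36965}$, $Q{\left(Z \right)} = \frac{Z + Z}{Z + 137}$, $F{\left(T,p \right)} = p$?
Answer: $\frac{101099}{680245} \approx 0.14862$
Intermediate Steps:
$Q{\left(Z \right)} = \frac{2 Z}{137 + Z}$
$N = - \frac{1}{36770}$ ($N = \frac{1}{195 - 36965} = \frac{1}{-36770} = - \frac{1}{36770} \approx -2.7196 \cdot 10^{-5}$)
$N + Q{\left(11 \right)} = - \frac{1}{36770} + 2 \cdot 11 \frac{1}{137 + 11} = - \frac{1}{36770} + 2 \cdot 11 \cdot \frac{1}{148} = - \frac{1}{36770} + \frac{11}{74} = \frac{101099}{680245}$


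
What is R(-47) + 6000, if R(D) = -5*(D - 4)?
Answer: 6255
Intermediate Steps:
R(D) = 20 - 5*D (R(D) = -5*(-4 + D) = 20 - 5*D)
R(-47) + 6000 = (20 - 5*(-47)) + 6000 = (20 + 235) + 6000 = 255 + 6000 = 6255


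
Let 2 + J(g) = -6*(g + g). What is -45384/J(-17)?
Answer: -22692/101 ≈ -224.67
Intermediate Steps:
J(g) = -2 - 12*g (J(g) = -2 - 6*(g + g) = -2 - 12*g)
-45384/J(-17) = -45384/(-2 - 12*(-17)) = -45384/(-2 + 204) = -45384/202 = -45384*1/202 = -22692/101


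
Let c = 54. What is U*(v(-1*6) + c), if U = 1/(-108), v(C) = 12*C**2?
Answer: -9/2 ≈ -4.5000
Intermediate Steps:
U = -1/108 ≈ -0.0092593
U*(v(-1*6) + c) = -(12*(-1*6)**2 + 54)/108 = -(12*(-6)**2 + 54)/108 = -(12*36 + 54)/108 = -(432 + 54)/108 = -1/108*486 = -9/2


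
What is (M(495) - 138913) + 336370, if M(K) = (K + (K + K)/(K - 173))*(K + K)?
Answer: 111178677/161 ≈ 6.9055e+5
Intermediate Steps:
M(K) = 2*K*(K + 2*K/(-173 + K)) (M(K) = (K + (2*K)/(-173 + K))*(2*K) = (K + 2*K/(-173 + K))*(2*K) = 2*K*(K + 2*K/(-173 + K)))
(M(495) - 138913) + 336370 = (2*495²*(-171 + 495)/(-173 + 495) - 138913) + 336370 = (2*245025*324/322 - 138913) + 336370 = (2*245025*(1/322)*324 - 138913) + 336370 = (79388100/161 - 138913) + 336370 = 57023107/161 + 336370 = 111178677/161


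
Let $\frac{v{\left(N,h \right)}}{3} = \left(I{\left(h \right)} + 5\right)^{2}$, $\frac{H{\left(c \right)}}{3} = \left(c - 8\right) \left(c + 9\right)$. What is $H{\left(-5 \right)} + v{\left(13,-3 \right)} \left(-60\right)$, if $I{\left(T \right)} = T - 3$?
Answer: $-336$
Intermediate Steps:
$I{\left(T \right)} = -3 + T$
$H{\left(c \right)} = 3 \left(-8 + c\right) \left(9 + c\right)$ ($H{\left(c \right)} = 3 \left(c - 8\right) \left(c + 9\right) = 3 \left(-8 + c\right) \left(9 + c\right)$)
$v{\left(N,h \right)} = 3 \left(2 + h\right)^{2}$ ($v{\left(N,h \right)} = 3 \left(\left(-3 + h\right) + 5\right)^{2} = 3 \left(2 + h\right)^{2}$)
$H{\left(-5 \right)} + v{\left(13,-3 \right)} \left(-60\right) = \left(-216 + 3 \left(-5\right) + 3 \left(-5\right)^{2}\right) + 3 \left(2 - 3\right)^{2} \left(-60\right) = \left(-216 - 15 + 3 \cdot 25\right) + 3 \left(-1\right)^{2} \left(-60\right) = \left(-216 - 15 + 75\right) + 3 \cdot 1 \left(-60\right) = -156 + 3 \left(-60\right) = -156 - 180 = -336$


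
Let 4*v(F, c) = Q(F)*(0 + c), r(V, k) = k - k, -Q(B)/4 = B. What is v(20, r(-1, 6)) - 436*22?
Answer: -9592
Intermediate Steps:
Q(B) = -4*B
r(V, k) = 0
v(F, c) = -F*c (v(F, c) = ((-4*F)*(0 + c))/4 = ((-4*F)*c)/4 = (-4*F*c)/4 = -F*c)
v(20, r(-1, 6)) - 436*22 = -1*20*0 - 436*22 = 0 - 9592 = -9592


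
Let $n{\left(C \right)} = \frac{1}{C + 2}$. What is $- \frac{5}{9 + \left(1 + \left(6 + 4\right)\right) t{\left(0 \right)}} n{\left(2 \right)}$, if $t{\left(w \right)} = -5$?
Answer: $\frac{5}{184} \approx 0.027174$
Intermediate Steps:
$n{\left(C \right)} = \frac{1}{2 + C}$
$- \frac{5}{9 + \left(1 + \left(6 + 4\right)\right) t{\left(0 \right)}} n{\left(2 \right)} = \frac{\left(-5\right) \frac{1}{9 + \left(1 + \left(6 + 4\right)\right) \left(-5\right)}}{2 + 2} = \frac{\left(-5\right) \frac{1}{9 + \left(1 + 10\right) \left(-5\right)}}{4} = - \frac{5}{9 + 11 \left(-5\right)} \frac{1}{4} = - \frac{5}{9 - 55} \cdot \frac{1}{4} = - \frac{5}{-46} \cdot \frac{1}{4} = \left(-5\right) \left(- \frac{1}{46}\right) \frac{1}{4} = \frac{5}{46} \cdot \frac{1}{4} = \frac{5}{184}$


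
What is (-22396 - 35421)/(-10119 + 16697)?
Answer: -57817/6578 ≈ -8.7894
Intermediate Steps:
(-22396 - 35421)/(-10119 + 16697) = -57817/6578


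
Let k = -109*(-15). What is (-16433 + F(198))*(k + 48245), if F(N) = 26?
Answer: -818381160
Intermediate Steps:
k = 1635
(-16433 + F(198))*(k + 48245) = (-16433 + 26)*(1635 + 48245) = -16407*49880 = -818381160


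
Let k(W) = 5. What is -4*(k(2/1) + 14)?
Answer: -76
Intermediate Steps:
-4*(k(2/1) + 14) = -4*(5 + 14) = -4*19 = -76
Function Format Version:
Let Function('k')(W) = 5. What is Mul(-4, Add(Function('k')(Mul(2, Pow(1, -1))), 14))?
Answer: -76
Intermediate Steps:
Mul(-4, Add(Function('k')(Mul(2, Pow(1, -1))), 14)) = Mul(-4, Add(5, 14)) = Mul(-4, 19) = -76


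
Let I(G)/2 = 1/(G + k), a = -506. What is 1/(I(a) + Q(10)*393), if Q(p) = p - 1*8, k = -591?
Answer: 1097/862240 ≈ 0.0012723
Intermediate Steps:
Q(p) = -8 + p (Q(p) = p - 8 = -8 + p)
I(G) = 2/(-591 + G) (I(G) = 2/(G - 591) = 2/(-591 + G))
1/(I(a) + Q(10)*393) = 1/(2/(-591 - 506) + (-8 + 10)*393) = 1/(2/(-1097) + 2*393) = 1/(2*(-1/1097) + 786) = 1/(-2/1097 + 786) = 1/(862240/1097) = 1097/862240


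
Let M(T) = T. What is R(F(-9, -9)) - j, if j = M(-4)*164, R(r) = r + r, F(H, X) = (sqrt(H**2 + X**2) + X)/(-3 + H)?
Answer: 1315/2 - 3*sqrt(2)/2 ≈ 655.38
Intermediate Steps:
F(H, X) = (X + sqrt(H**2 + X**2))/(-3 + H)
R(r) = 2*r
j = -656 (j = -4*164 = -656)
R(F(-9, -9)) - j = 2*((-9 + sqrt((-9)**2 + (-9)**2))/(-3 - 9)) - 1*(-656) = 2*((-9 + sqrt(81 + 81))/(-12)) + 656 = 2*(-(-9 + sqrt(162))/12) + 656 = 2*(-(-9 + 9*sqrt(2))/12) + 656 = 2*(3/4 - 3*sqrt(2)/4) + 656 = (3/2 - 3*sqrt(2)/2) + 656 = 1315/2 - 3*sqrt(2)/2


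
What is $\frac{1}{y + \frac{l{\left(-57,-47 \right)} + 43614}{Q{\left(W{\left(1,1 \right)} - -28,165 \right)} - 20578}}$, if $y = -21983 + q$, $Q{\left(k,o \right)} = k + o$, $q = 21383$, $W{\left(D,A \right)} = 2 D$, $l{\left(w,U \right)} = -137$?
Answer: $- \frac{20383}{12273277} \approx -0.0016608$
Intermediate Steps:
$y = -600$ ($y = -21983 + 21383 = -600$)
$\frac{1}{y + \frac{l{\left(-57,-47 \right)} + 43614}{Q{\left(W{\left(1,1 \right)} - -28,165 \right)} - 20578}} = \frac{1}{-600 + \frac{-137 + 43614}{\left(\left(2 \cdot 1 - -28\right) + 165\right) - 20578}} = \frac{1}{-600 + \frac{43477}{\left(\left(2 + 28\right) + 165\right) - 20578}} = \frac{1}{-600 + \frac{43477}{\left(30 + 165\right) - 20578}} = \frac{1}{-600 + \frac{43477}{195 - 20578}} = \frac{1}{-600 + \frac{43477}{-20383}} = \frac{1}{-600 + 43477 \left(- \frac{1}{20383}\right)} = \frac{1}{-600 - \frac{43477}{20383}} = \frac{1}{- \frac{12273277}{20383}} = - \frac{20383}{12273277}$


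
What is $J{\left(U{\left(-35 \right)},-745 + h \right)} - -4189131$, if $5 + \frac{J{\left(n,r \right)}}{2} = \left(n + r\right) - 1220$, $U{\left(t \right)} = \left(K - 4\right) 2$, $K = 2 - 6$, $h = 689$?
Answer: $4186537$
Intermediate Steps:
$K = -4$ ($K = 2 - 6 = -4$)
$U{\left(t \right)} = -16$ ($U{\left(t \right)} = \left(-4 - 4\right) 2 = \left(-8\right) 2 = -16$)
$J{\left(n,r \right)} = -2450 + 2 n + 2 r$ ($J{\left(n,r \right)} = -10 + 2 \left(\left(n + r\right) - 1220\right) = -10 + 2 \left(-1220 + n + r\right) = -10 + \left(-2440 + 2 n + 2 r\right) = -2450 + 2 n + 2 r$)
$J{\left(U{\left(-35 \right)},-745 + h \right)} - -4189131 = \left(-2450 + 2 \left(-16\right) + 2 \left(-745 + 689\right)\right) - -4189131 = \left(-2450 - 32 + 2 \left(-56\right)\right) + 4189131 = \left(-2450 - 32 - 112\right) + 4189131 = -2594 + 4189131 = 4186537$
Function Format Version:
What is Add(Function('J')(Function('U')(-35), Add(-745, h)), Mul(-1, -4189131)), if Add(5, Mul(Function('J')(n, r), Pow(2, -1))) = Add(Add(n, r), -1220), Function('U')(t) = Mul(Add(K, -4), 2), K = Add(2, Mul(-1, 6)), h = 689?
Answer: 4186537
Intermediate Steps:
K = -4 (K = Add(2, -6) = -4)
Function('U')(t) = -16 (Function('U')(t) = Mul(Add(-4, -4), 2) = Mul(-8, 2) = -16)
Function('J')(n, r) = Add(-2450, Mul(2, n), Mul(2, r)) (Function('J')(n, r) = Add(-10, Mul(2, Add(Add(n, r), -1220))) = Add(-10, Mul(2, Add(-1220, n, r))) = Add(-10, Add(-2440, Mul(2, n), Mul(2, r))) = Add(-2450, Mul(2, n), Mul(2, r)))
Add(Function('J')(Function('U')(-35), Add(-745, h)), Mul(-1, -4189131)) = Add(Add(-2450, Mul(2, -16), Mul(2, Add(-745, 689))), Mul(-1, -4189131)) = Add(Add(-2450, -32, Mul(2, -56)), 4189131) = Add(Add(-2450, -32, -112), 4189131) = Add(-2594, 4189131) = 4186537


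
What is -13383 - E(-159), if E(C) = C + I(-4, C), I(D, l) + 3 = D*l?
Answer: -13857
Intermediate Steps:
I(D, l) = -3 + D*l
E(C) = -3 - 3*C (E(C) = C + (-3 - 4*C) = -3 - 3*C)
-13383 - E(-159) = -13383 - (-3 - 3*(-159)) = -13383 - (-3 + 477) = -13383 - 1*474 = -13383 - 474 = -13857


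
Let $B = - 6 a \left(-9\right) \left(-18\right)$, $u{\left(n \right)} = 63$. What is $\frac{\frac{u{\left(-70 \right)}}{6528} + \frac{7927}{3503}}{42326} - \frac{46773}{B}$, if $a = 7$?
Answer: $\frac{419181756819439}{60977281704192} \approx 6.8744$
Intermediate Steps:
$B = -6804$ ($B = \left(-6\right) 7 \left(-9\right) \left(-18\right) = \left(-42\right) \left(-9\right) \left(-18\right) = 378 \left(-18\right) = -6804$)
$\frac{\frac{u{\left(-70 \right)}}{6528} + \frac{7927}{3503}}{42326} - \frac{46773}{B} = \frac{\frac{63}{6528} + \frac{7927}{3503}}{42326} - \frac{46773}{-6804} = \left(63 \cdot \frac{1}{6528} + 7927 \cdot \frac{1}{3503}\right) \frac{1}{42326} - - \frac{5197}{756} = \left(\frac{21}{2176} + \frac{7927}{3503}\right) \frac{1}{42326} + \frac{5197}{756} = \frac{17322715}{7622528} \cdot \frac{1}{42326} + \frac{5197}{756} = \frac{17322715}{322631120128} + \frac{5197}{756} = \frac{419181756819439}{60977281704192}$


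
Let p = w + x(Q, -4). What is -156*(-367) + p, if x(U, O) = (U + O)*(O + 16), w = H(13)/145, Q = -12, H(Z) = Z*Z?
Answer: 8273869/145 ≈ 57061.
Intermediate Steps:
H(Z) = Z²
w = 169/145 (w = 13²/145 = 169*(1/145) = 169/145 ≈ 1.1655)
x(U, O) = (16 + O)*(O + U) (x(U, O) = (O + U)*(16 + O) = (16 + O)*(O + U))
p = -27671/145 (p = 169/145 + ((-4)² + 16*(-4) + 16*(-12) - 4*(-12)) = 169/145 + (16 - 64 - 192 + 48) = 169/145 - 192 = -27671/145 ≈ -190.83)
-156*(-367) + p = -156*(-367) - 27671/145 = 57252 - 27671/145 = 8273869/145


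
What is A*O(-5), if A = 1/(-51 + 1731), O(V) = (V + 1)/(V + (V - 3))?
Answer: 1/5460 ≈ 0.00018315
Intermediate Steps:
O(V) = (1 + V)/(-3 + 2*V) (O(V) = (1 + V)/(V + (-3 + V)) = (1 + V)/(-3 + 2*V))
A = 1/1680 ≈ 0.00059524
A*O(-5) = ((1 - 5)/(-3 + 2*(-5)))/1680 = (-4/(-3 - 10))/1680 = (-4/(-13))/1680 = (-1/13*(-4))/1680 = (1/1680)*(4/13) = 1/5460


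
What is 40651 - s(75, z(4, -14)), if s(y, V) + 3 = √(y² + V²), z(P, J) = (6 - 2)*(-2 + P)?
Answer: 40654 - √5689 ≈ 40579.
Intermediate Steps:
z(P, J) = -8 + 4*P (z(P, J) = 4*(-2 + P) = -8 + 4*P)
s(y, V) = -3 + √(V² + y²) (s(y, V) = -3 + √(y² + V²) = -3 + √(V² + y²))
40651 - s(75, z(4, -14)) = 40651 - (-3 + √((-8 + 4*4)² + 75²)) = 40651 - (-3 + √((-8 + 16)² + 5625)) = 40651 - (-3 + √(8² + 5625)) = 40651 - (-3 + √(64 + 5625)) = 40651 - (-3 + √5689) = 40651 + (3 - √5689) = 40654 - √5689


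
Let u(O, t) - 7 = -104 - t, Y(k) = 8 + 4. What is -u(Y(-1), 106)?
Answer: 203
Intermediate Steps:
Y(k) = 12
u(O, t) = -97 - t (u(O, t) = 7 + (-104 - t) = -97 - t)
-u(Y(-1), 106) = -(-97 - 1*106) = -(-97 - 106) = -1*(-203) = 203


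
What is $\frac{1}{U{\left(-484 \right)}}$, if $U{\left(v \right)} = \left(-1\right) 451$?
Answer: $- \frac{1}{451} \approx -0.0022173$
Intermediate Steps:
$U{\left(v \right)} = -451$
$\frac{1}{U{\left(-484 \right)}} = \frac{1}{-451} = - \frac{1}{451}$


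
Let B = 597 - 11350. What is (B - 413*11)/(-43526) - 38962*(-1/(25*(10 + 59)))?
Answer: 37440122/1632225 ≈ 22.938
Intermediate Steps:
B = -10753
(B - 413*11)/(-43526) - 38962*(-1/(25*(10 + 59))) = (-10753 - 413*11)/(-43526) - 38962*(-1/(25*(10 + 59))) = (-10753 - 4543)*(-1/43526) - 38962/((-25*69)) = -15296*(-1/43526) - 38962/(-1725) = 7648/21763 - 38962*(-1/1725) = 7648/21763 + 1694/75 = 37440122/1632225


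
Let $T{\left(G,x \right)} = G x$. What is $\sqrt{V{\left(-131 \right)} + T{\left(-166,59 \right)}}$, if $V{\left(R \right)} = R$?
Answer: $5 i \sqrt{397} \approx 99.624 i$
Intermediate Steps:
$\sqrt{V{\left(-131 \right)} + T{\left(-166,59 \right)}} = \sqrt{-131 - 9794} = \sqrt{-9925} = 5 i \sqrt{397}$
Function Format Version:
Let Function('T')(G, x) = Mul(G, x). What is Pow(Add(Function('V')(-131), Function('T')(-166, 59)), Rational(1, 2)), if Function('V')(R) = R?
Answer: Mul(5, I, Pow(397, Rational(1, 2))) ≈ Mul(99.624, I)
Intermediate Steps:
Pow(Add(Function('V')(-131), Function('T')(-166, 59)), Rational(1, 2)) = Pow(Add(-131, Mul(-166, 59)), Rational(1, 2)) = Pow(Add(-131, -9794), Rational(1, 2)) = Pow(-9925, Rational(1, 2)) = Mul(5, I, Pow(397, Rational(1, 2)))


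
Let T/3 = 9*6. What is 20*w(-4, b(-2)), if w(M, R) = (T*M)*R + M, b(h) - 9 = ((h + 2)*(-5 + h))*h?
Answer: -116720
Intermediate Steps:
b(h) = 9 + h*(-5 + h)*(2 + h) (b(h) = 9 + ((h + 2)*(-5 + h))*h = 9 + ((2 + h)*(-5 + h))*h = 9 + ((-5 + h)*(2 + h))*h = 9 + h*(-5 + h)*(2 + h))
T = 162 (T = 3*(9*6) = 3*54 = 162)
w(M, R) = M + 162*M*R (w(M, R) = (162*M)*R + M = 162*M*R + M = M + 162*M*R)
20*w(-4, b(-2)) = 20*(-4*(1 + 162*(9 + (-2)³ - 10*(-2) - 3*(-2)²))) = 20*(-4*(1 + 162*(9 - 8 + 20 - 3*4))) = 20*(-4*(1 + 162*(9 - 8 + 20 - 12))) = 20*(-4*(1 + 162*9)) = 20*(-4*(1 + 1458)) = 20*(-4*1459) = 20*(-5836) = -116720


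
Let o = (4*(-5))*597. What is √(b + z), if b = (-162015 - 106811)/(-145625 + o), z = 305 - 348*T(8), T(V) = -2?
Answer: 9*√307332265715/157565 ≈ 31.666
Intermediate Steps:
o = -11940 (o = -20*597 = -11940)
z = 1001 (z = 305 - 348*(-2) = 305 + 696 = 1001)
b = 268826/157565 (b = (-162015 - 106811)/(-145625 - 11940) = -268826/(-157565) = -268826*(-1/157565) = 268826/157565 ≈ 1.7061)
√(b + z) = √(268826/157565 + 1001) = √(157991391/157565) = 9*√307332265715/157565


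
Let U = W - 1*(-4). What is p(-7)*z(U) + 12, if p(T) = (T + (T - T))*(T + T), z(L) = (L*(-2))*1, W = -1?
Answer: -576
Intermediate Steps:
U = 3 (U = -1 - 1*(-4) = -1 + 4 = 3)
z(L) = -2*L (z(L) = -2*L*1 = -2*L)
p(T) = 2*T**2 (p(T) = (T + 0)*(2*T) = T*(2*T) = 2*T**2)
p(-7)*z(U) + 12 = (2*(-7)**2)*(-2*3) + 12 = (2*49)*(-6) + 12 = 98*(-6) + 12 = -588 + 12 = -576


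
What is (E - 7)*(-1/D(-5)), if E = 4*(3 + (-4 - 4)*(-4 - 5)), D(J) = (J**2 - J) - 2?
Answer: -293/28 ≈ -10.464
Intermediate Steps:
D(J) = -2 + J**2 - J
E = 300 (E = 4*(3 - 8*(-9)) = 4*(3 + 72) = 4*75 = 300)
(E - 7)*(-1/D(-5)) = (300 - 7)*(-1/(-2 + (-5)**2 - 1*(-5))) = 293*(-1/(-2 + 25 + 5)) = 293*(-1/28) = -293/28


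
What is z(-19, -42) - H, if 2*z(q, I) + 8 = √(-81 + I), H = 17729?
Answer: -17733 + I*√123/2 ≈ -17733.0 + 5.5453*I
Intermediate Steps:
z(q, I) = -4 + √(-81 + I)/2
z(-19, -42) - H = (-4 + √(-81 - 42)/2) - 1*17729 = (-4 + √(-123)/2) - 17729 = (-4 + (I*√123)/2) - 17729 = (-4 + I*√123/2) - 17729 = -17733 + I*√123/2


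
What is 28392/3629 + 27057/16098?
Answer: 185081423/19473214 ≈ 9.5044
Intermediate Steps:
28392/3629 + 27057/16098 = 28392*(1/3629) + 27057*(1/16098) = 28392/3629 + 9019/5366 = 185081423/19473214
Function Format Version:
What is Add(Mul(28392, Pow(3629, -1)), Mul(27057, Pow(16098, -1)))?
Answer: Rational(185081423, 19473214) ≈ 9.5044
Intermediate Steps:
Add(Mul(28392, Pow(3629, -1)), Mul(27057, Pow(16098, -1))) = Add(Mul(28392, Rational(1, 3629)), Mul(27057, Rational(1, 16098))) = Add(Rational(28392, 3629), Rational(9019, 5366)) = Rational(185081423, 19473214)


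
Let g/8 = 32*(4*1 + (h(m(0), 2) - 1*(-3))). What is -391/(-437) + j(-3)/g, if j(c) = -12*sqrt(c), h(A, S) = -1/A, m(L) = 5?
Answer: 17/19 - 15*I*sqrt(3)/2176 ≈ 0.89474 - 0.01194*I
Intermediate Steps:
g = 8704/5 (g = 8*(32*(4*1 + (-1/5 - 1*(-3)))) = 8*(32*(4 + (-1*1/5 + 3))) = 8*(32*(4 + (-1/5 + 3))) = 8*(32*(4 + 14/5)) = 8*(32*(34/5)) = 8*(1088/5) = 8704/5 ≈ 1740.8)
-391/(-437) + j(-3)/g = -391/(-437) + (-12*I*sqrt(3))/(8704/5) = -391*(-1/437) - 12*I*sqrt(3)*(5/8704) = 17/19 - 12*I*sqrt(3)*(5/8704) = 17/19 - 15*I*sqrt(3)/2176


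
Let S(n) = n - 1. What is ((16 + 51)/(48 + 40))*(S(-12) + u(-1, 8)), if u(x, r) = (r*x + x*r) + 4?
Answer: -1675/88 ≈ -19.034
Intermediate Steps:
u(x, r) = 4 + 2*r*x (u(x, r) = (r*x + r*x) + 4 = 2*r*x + 4 = 4 + 2*r*x)
S(n) = -1 + n
((16 + 51)/(48 + 40))*(S(-12) + u(-1, 8)) = ((16 + 51)/(48 + 40))*((-1 - 12) + (4 + 2*8*(-1))) = (67/88)*(-13 + (4 - 16)) = (67*(1/88))*(-13 - 12) = (67/88)*(-25) = -1675/88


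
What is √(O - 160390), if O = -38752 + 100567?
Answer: 5*I*√3943 ≈ 313.97*I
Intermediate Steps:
O = 61815
√(O - 160390) = √(61815 - 160390) = √(-98575) = 5*I*√3943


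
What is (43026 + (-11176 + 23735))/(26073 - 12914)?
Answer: 55585/13159 ≈ 4.2241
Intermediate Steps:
(43026 + (-11176 + 23735))/(26073 - 12914) = (43026 + 12559)/13159 = 55585*(1/13159) = 55585/13159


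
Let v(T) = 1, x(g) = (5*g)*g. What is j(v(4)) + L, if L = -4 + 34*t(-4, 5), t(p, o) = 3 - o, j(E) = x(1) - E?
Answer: -68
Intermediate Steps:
x(g) = 5*g²
j(E) = 5 - E (j(E) = 5*1² - E = 5*1 - E = 5 - E)
L = -72 (L = -4 + 34*(3 - 1*5) = -4 + 34*(3 - 5) = -4 + 34*(-2) = -4 - 68 = -72)
j(v(4)) + L = (5 - 1*1) - 72 = (5 - 1) - 72 = 4 - 72 = -68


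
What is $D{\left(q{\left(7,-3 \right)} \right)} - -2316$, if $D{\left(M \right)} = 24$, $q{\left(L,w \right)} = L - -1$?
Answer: $2340$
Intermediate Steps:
$q{\left(L,w \right)} = 1 + L$ ($q{\left(L,w \right)} = L + 1 = 1 + L$)
$D{\left(q{\left(7,-3 \right)} \right)} - -2316 = 24 - -2316 = 24 + 2316 = 2340$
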